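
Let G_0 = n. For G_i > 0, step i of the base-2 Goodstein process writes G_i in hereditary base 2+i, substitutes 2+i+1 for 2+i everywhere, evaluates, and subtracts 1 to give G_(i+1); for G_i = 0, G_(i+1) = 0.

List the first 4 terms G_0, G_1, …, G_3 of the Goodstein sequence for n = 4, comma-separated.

4, 26, 41, 60

G_0 = 4. HB_2(4) = 2^2. Bump = 27. G_1 = 26.
G_1 = 26. HB_3(26) = 2·3^2 + 2·3 + 2. Bump = 42. G_2 = 41.
G_2 = 41. HB_4(41) = 2·4^2 + 2·4 + 1. Bump = 61. G_3 = 60.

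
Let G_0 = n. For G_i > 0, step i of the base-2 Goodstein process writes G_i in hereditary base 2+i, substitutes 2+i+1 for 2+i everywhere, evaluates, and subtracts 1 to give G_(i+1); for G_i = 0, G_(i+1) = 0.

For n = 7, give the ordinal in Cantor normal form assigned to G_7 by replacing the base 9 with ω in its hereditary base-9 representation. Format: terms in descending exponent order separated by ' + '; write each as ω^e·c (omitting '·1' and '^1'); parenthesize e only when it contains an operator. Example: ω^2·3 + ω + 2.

G_0=7  [base 2] 2^2 + 2 + 1  →[2↦3]→  3^3 + 3 + 1 = 31  −1 ⇒ G_1=30
G_1=30  [base 3] 3^3 + 3  →[3↦4]→  4^4 + 4 = 260  −1 ⇒ G_2=259
G_2=259  [base 4] 4^4 + 3  →[4↦5]→  5^5 + 3 = 3128  −1 ⇒ G_3=3127
G_3=3127  [base 5] 5^5 + 2  →[5↦6]→  6^6 + 2 = 46658  −1 ⇒ G_4=46657
G_4=46657  [base 6] 6^6 + 1  →[6↦7]→  7^7 + 1 = 823544  −1 ⇒ G_5=823543
G_5=823543  [base 7] 7^7  →[7↦8]→  8^8 = 16777216  −1 ⇒ G_6=16777215
G_6=16777215  [base 8] 7·8^7 + 7·8^6 + 7·8^5 + 7·8^4 + 7·8^3 + 7·8^2 + 7·8 + 7  →[8↦9]→  7·9^7 + 7·9^6 + 7·9^5 + 7·9^4 + 7·9^3 + 7·9^2 + 7·9 + 7 = 37665880  −1 ⇒ G_7=37665879
G_7=37665879  [base 9] 7·9^7 + 7·9^6 + 7·9^5 + 7·9^4 + 7·9^3 + 7·9^2 + 7·9 + 6  →[9↦10]→  7·10^7 + 7·10^6 + 7·10^5 + 7·10^4 + 7·10^3 + 7·10^2 + 7·10 + 6 = 77777776  −1 ⇒ G_8=77777775

ω^7·7 + ω^6·7 + ω^5·7 + ω^4·7 + ω^3·7 + ω^2·7 + ω·7 + 6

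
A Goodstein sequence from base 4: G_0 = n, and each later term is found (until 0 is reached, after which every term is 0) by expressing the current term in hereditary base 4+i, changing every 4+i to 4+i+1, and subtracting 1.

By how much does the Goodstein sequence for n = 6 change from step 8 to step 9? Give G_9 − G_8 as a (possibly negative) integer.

-1

G_0=6  [base 4] 4 + 2  →[4↦5]→  5 + 2 = 7  −1 ⇒ G_1=6
G_1=6  [base 5] 5 + 1  →[5↦6]→  6 + 1 = 7  −1 ⇒ G_2=6
G_2=6  [base 6] 6  →[6↦7]→  7 = 7  −1 ⇒ G_3=6
G_3=6  [base 7] 6  →[7↦8]→  6 = 6  −1 ⇒ G_4=5
G_4=5  [base 8] 5  →[8↦9]→  5 = 5  −1 ⇒ G_5=4
G_5=4  [base 9] 4  →[9↦10]→  4 = 4  −1 ⇒ G_6=3
G_6=3  [base 10] 3  →[10↦11]→  3 = 3  −1 ⇒ G_7=2
G_7=2  [base 11] 2  →[11↦12]→  2 = 2  −1 ⇒ G_8=1
G_8=1  [base 12] 1  →[12↦13]→  1 = 1  −1 ⇒ G_9=0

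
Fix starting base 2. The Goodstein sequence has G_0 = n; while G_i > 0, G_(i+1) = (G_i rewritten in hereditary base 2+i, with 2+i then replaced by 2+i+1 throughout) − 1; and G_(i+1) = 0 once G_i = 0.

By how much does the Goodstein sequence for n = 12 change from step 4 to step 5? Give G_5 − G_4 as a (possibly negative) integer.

5484891

base 2: 12 = 2^(2 + 1) + 2^2; at 3: 3^(3 + 1) + 3^3 = 108; next = 107
base 3: 107 = 3^(3 + 1) + 2·3^2 + 2·3 + 2; at 4: 4^(4 + 1) + 2·4^2 + 2·4 + 2 = 1066; next = 1065
base 4: 1065 = 4^(4 + 1) + 2·4^2 + 2·4 + 1; at 5: 5^(5 + 1) + 2·5^2 + 2·5 + 1 = 15686; next = 15685
base 5: 15685 = 5^(5 + 1) + 2·5^2 + 2·5; at 6: 6^(6 + 1) + 2·6^2 + 2·6 = 280020; next = 280019
base 6: 280019 = 6^(6 + 1) + 2·6^2 + 6 + 5; at 7: 7^(7 + 1) + 2·7^2 + 7 + 5 = 5764911; next = 5764910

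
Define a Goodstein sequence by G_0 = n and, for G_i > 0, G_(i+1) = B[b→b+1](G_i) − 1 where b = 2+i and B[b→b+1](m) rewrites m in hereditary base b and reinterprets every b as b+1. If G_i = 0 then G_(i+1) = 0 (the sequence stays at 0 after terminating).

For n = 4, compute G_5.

109

(0) 4|_2 = 2^2 ↦ 3^3|_3 = 27 ⇒ 26
(1) 26|_3 = 2·3^2 + 2·3 + 2 ↦ 2·4^2 + 2·4 + 2|_4 = 42 ⇒ 41
(2) 41|_4 = 2·4^2 + 2·4 + 1 ↦ 2·5^2 + 2·5 + 1|_5 = 61 ⇒ 60
(3) 60|_5 = 2·5^2 + 2·5 ↦ 2·6^2 + 2·6|_6 = 84 ⇒ 83
(4) 83|_6 = 2·6^2 + 6 + 5 ↦ 2·7^2 + 7 + 5|_7 = 110 ⇒ 109
(5) 109|_7 = 2·7^2 + 7 + 4 ↦ 2·8^2 + 8 + 4|_8 = 140 ⇒ 139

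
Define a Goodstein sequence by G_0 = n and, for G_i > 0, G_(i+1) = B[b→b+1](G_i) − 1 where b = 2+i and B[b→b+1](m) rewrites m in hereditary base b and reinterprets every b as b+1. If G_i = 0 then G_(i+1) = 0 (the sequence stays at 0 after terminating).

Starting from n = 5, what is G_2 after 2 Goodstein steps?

255

step 0: 5 = 2^2 + 1; sub 3 for 2: 3^3 + 1; = 28; G_1 = 28−1 = 27
step 1: 27 = 3^3; sub 4 for 3: 4^4; = 256; G_2 = 256−1 = 255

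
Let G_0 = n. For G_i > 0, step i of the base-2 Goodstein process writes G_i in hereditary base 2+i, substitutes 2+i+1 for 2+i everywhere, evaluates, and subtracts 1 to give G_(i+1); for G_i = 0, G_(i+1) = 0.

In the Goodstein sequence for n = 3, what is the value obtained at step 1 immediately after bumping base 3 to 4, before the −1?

4

base 2: 3 = 2 + 1; at 3: 3 + 1 = 4; next = 3
base 3: 3 = 3; at 4: 4 = 4; next = 3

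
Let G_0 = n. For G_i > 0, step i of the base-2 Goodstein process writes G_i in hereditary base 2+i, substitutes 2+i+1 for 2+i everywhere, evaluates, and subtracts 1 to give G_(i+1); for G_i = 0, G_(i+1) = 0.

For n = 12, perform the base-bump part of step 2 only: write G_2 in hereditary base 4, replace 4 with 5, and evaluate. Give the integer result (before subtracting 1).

15686

base 2: 12 = 2^(2 + 1) + 2^2; at 3: 3^(3 + 1) + 3^3 = 108; next = 107
base 3: 107 = 3^(3 + 1) + 2·3^2 + 2·3 + 2; at 4: 4^(4 + 1) + 2·4^2 + 2·4 + 2 = 1066; next = 1065
base 4: 1065 = 4^(4 + 1) + 2·4^2 + 2·4 + 1; at 5: 5^(5 + 1) + 2·5^2 + 2·5 + 1 = 15686; next = 15685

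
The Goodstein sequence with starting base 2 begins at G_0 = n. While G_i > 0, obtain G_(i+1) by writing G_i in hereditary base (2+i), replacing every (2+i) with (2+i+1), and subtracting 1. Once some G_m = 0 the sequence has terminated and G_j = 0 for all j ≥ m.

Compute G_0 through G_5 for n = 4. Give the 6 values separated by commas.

base 2: 4 = 2^2; at 3: 3^3 = 27; next = 26
base 3: 26 = 2·3^2 + 2·3 + 2; at 4: 2·4^2 + 2·4 + 2 = 42; next = 41
base 4: 41 = 2·4^2 + 2·4 + 1; at 5: 2·5^2 + 2·5 + 1 = 61; next = 60
base 5: 60 = 2·5^2 + 2·5; at 6: 2·6^2 + 2·6 = 84; next = 83
base 6: 83 = 2·6^2 + 6 + 5; at 7: 2·7^2 + 7 + 5 = 110; next = 109

4, 26, 41, 60, 83, 109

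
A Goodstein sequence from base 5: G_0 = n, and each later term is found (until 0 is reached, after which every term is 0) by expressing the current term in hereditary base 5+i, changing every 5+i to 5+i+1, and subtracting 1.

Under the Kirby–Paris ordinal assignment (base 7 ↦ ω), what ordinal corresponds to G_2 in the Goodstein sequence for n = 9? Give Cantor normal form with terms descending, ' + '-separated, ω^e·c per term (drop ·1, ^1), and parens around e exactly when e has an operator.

i=0: 9 = 5 + 4 (b=5); 5→6: 6 + 4 = 10; 10−1 = 9
i=1: 9 = 6 + 3 (b=6); 6→7: 7 + 3 = 10; 10−1 = 9

ω + 2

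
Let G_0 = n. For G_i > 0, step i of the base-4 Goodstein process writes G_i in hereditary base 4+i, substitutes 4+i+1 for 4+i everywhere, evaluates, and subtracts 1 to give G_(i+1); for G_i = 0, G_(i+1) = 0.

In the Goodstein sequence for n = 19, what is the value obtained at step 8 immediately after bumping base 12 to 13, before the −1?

94

(0) 19|_4 = 4^2 + 3 ↦ 5^2 + 3|_5 = 28 ⇒ 27
(1) 27|_5 = 5^2 + 2 ↦ 6^2 + 2|_6 = 38 ⇒ 37
(2) 37|_6 = 6^2 + 1 ↦ 7^2 + 1|_7 = 50 ⇒ 49
(3) 49|_7 = 7^2 ↦ 8^2|_8 = 64 ⇒ 63
(4) 63|_8 = 7·8 + 7 ↦ 7·9 + 7|_9 = 70 ⇒ 69
(5) 69|_9 = 7·9 + 6 ↦ 7·10 + 6|_10 = 76 ⇒ 75
(6) 75|_10 = 7·10 + 5 ↦ 7·11 + 5|_11 = 82 ⇒ 81
(7) 81|_11 = 7·11 + 4 ↦ 7·12 + 4|_12 = 88 ⇒ 87
(8) 87|_12 = 7·12 + 3 ↦ 7·13 + 3|_13 = 94 ⇒ 93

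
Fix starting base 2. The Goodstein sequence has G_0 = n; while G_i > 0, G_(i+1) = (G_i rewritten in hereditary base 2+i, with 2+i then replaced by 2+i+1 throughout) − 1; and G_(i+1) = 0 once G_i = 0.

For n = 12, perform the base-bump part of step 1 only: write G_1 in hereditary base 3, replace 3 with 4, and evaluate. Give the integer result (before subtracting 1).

12 —HB2→ 2^(2 + 1) + 2^2 —bump→ 3^(3 + 1) + 3^3 = 108 —(−1)→ 107
107 —HB3→ 3^(3 + 1) + 2·3^2 + 2·3 + 2 —bump→ 4^(4 + 1) + 2·4^2 + 2·4 + 2 = 1066 —(−1)→ 1065

1066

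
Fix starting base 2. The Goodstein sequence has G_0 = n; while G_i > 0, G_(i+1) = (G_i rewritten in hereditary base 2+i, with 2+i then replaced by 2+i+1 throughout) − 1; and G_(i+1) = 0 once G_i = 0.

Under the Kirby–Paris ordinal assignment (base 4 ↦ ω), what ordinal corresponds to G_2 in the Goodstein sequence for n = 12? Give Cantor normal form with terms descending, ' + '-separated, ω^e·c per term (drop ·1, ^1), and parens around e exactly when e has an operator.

ω^(ω + 1) + ω^2·2 + ω·2 + 1

G_0 = 12. HB_2(12) = 2^(2 + 1) + 2^2. Bump = 108. G_1 = 107.
G_1 = 107. HB_3(107) = 3^(3 + 1) + 2·3^2 + 2·3 + 2. Bump = 1066. G_2 = 1065.
G_2 = 1065. HB_4(1065) = 4^(4 + 1) + 2·4^2 + 2·4 + 1. Bump = 15686. G_3 = 15685.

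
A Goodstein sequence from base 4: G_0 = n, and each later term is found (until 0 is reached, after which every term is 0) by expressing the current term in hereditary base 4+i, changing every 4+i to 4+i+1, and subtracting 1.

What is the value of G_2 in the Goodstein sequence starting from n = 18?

step 0: 18 = 4^2 + 2; sub 5 for 4: 5^2 + 2; = 27; G_1 = 27−1 = 26
step 1: 26 = 5^2 + 1; sub 6 for 5: 6^2 + 1; = 37; G_2 = 37−1 = 36

36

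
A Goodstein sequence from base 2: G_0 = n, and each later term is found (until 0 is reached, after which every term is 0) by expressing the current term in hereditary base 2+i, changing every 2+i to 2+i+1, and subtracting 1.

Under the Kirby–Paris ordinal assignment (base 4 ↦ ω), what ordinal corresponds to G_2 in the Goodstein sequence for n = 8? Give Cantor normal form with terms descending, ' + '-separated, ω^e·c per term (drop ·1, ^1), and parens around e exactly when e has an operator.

base 2: 8 = 2^(2 + 1); at 3: 3^(3 + 1) = 81; next = 80
base 3: 80 = 2·3^3 + 2·3^2 + 2·3 + 2; at 4: 2·4^4 + 2·4^2 + 2·4 + 2 = 554; next = 553
base 4: 553 = 2·4^4 + 2·4^2 + 2·4 + 1; at 5: 2·5^5 + 2·5^2 + 2·5 + 1 = 6311; next = 6310

ω^ω·2 + ω^2·2 + ω·2 + 1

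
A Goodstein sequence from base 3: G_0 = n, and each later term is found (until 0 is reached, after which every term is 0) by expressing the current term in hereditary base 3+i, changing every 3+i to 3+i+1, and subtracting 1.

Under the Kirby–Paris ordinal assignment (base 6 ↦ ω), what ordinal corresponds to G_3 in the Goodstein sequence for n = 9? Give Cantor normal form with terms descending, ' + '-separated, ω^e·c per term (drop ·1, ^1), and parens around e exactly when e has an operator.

ω·3 + 1

G_0 = 9. HB_3(9) = 3^2. Bump = 16. G_1 = 15.
G_1 = 15. HB_4(15) = 3·4 + 3. Bump = 18. G_2 = 17.
G_2 = 17. HB_5(17) = 3·5 + 2. Bump = 20. G_3 = 19.
G_3 = 19. HB_6(19) = 3·6 + 1. Bump = 22. G_4 = 21.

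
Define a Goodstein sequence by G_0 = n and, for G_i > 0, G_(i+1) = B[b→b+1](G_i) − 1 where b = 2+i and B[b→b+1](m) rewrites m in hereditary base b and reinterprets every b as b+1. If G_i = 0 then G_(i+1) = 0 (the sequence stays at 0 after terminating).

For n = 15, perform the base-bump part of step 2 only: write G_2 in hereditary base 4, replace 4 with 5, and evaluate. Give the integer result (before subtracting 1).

18753

G_0=15  [base 2] 2^(2 + 1) + 2^2 + 2 + 1  →[2↦3]→  3^(3 + 1) + 3^3 + 3 + 1 = 112  −1 ⇒ G_1=111
G_1=111  [base 3] 3^(3 + 1) + 3^3 + 3  →[3↦4]→  4^(4 + 1) + 4^4 + 4 = 1284  −1 ⇒ G_2=1283
G_2=1283  [base 4] 4^(4 + 1) + 4^4 + 3  →[4↦5]→  5^(5 + 1) + 5^5 + 3 = 18753  −1 ⇒ G_3=18752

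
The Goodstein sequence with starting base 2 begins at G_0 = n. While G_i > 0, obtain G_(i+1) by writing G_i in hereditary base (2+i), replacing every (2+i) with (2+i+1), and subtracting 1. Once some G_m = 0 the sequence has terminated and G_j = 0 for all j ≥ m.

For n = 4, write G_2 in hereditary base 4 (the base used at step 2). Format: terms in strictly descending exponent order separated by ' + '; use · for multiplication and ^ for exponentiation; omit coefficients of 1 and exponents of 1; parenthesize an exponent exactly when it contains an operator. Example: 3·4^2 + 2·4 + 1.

2·4^2 + 2·4 + 1

base 2: 4 = 2^2; at 3: 3^3 = 27; next = 26
base 3: 26 = 2·3^2 + 2·3 + 2; at 4: 2·4^2 + 2·4 + 2 = 42; next = 41
base 4: 41 = 2·4^2 + 2·4 + 1; at 5: 2·5^2 + 2·5 + 1 = 61; next = 60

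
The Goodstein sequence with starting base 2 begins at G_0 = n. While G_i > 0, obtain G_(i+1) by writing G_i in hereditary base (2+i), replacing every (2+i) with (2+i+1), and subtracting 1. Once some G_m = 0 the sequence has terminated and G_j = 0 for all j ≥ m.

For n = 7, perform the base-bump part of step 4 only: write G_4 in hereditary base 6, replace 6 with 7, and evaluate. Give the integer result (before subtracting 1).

823544

G_0=7  [base 2] 2^2 + 2 + 1  →[2↦3]→  3^3 + 3 + 1 = 31  −1 ⇒ G_1=30
G_1=30  [base 3] 3^3 + 3  →[3↦4]→  4^4 + 4 = 260  −1 ⇒ G_2=259
G_2=259  [base 4] 4^4 + 3  →[4↦5]→  5^5 + 3 = 3128  −1 ⇒ G_3=3127
G_3=3127  [base 5] 5^5 + 2  →[5↦6]→  6^6 + 2 = 46658  −1 ⇒ G_4=46657
G_4=46657  [base 6] 6^6 + 1  →[6↦7]→  7^7 + 1 = 823544  −1 ⇒ G_5=823543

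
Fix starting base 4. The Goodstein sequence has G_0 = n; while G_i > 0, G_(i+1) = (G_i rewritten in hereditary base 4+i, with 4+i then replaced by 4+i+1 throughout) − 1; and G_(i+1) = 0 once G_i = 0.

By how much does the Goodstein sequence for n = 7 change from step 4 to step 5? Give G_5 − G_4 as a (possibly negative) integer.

(0) 7|_4 = 4 + 3 ↦ 5 + 3|_5 = 8 ⇒ 7
(1) 7|_5 = 5 + 2 ↦ 6 + 2|_6 = 8 ⇒ 7
(2) 7|_6 = 6 + 1 ↦ 7 + 1|_7 = 8 ⇒ 7
(3) 7|_7 = 7 ↦ 8|_8 = 8 ⇒ 7
(4) 7|_8 = 7 ↦ 7|_9 = 7 ⇒ 6

-1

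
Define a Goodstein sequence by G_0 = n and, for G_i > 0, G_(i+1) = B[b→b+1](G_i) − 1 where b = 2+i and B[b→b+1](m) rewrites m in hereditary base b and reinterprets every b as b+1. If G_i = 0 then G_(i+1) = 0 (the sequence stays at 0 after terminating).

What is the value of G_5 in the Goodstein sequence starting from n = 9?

9 —HB2→ 2^(2 + 1) + 1 —bump→ 3^(3 + 1) + 1 = 82 —(−1)→ 81
81 —HB3→ 3^(3 + 1) —bump→ 4^(4 + 1) = 1024 —(−1)→ 1023
1023 —HB4→ 3·4^4 + 3·4^3 + 3·4^2 + 3·4 + 3 —bump→ 3·5^5 + 3·5^3 + 3·5^2 + 3·5 + 3 = 9843 —(−1)→ 9842
9842 —HB5→ 3·5^5 + 3·5^3 + 3·5^2 + 3·5 + 2 —bump→ 3·6^6 + 3·6^3 + 3·6^2 + 3·6 + 2 = 140744 —(−1)→ 140743
140743 —HB6→ 3·6^6 + 3·6^3 + 3·6^2 + 3·6 + 1 —bump→ 3·7^7 + 3·7^3 + 3·7^2 + 3·7 + 1 = 2471827 —(−1)→ 2471826

2471826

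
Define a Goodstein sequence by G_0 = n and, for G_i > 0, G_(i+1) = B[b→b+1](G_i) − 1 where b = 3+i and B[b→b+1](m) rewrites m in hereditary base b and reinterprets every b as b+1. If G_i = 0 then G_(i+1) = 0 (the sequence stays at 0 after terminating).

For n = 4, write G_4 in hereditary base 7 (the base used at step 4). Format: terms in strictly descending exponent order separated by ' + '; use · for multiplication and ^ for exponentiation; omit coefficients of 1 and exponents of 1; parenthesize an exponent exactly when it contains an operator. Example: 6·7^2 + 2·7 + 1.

(0) 4|_3 = 3 + 1 ↦ 4 + 1|_4 = 5 ⇒ 4
(1) 4|_4 = 4 ↦ 5|_5 = 5 ⇒ 4
(2) 4|_5 = 4 ↦ 4|_6 = 4 ⇒ 3
(3) 3|_6 = 3 ↦ 3|_7 = 3 ⇒ 2
(4) 2|_7 = 2 ↦ 2|_8 = 2 ⇒ 1

2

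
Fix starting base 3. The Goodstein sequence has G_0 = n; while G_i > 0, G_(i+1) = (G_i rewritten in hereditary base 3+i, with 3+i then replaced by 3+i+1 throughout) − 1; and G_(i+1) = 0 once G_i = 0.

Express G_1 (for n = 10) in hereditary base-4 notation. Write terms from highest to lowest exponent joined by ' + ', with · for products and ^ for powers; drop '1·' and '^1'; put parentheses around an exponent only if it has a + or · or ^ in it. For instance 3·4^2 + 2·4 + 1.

(0) 10|_3 = 3^2 + 1 ↦ 4^2 + 1|_4 = 17 ⇒ 16
(1) 16|_4 = 4^2 ↦ 5^2|_5 = 25 ⇒ 24

4^2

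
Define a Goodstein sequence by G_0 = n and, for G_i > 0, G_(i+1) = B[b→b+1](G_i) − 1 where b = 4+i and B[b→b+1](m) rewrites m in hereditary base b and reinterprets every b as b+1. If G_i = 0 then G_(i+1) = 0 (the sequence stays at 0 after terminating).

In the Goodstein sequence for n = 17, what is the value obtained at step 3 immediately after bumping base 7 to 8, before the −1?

G_0 = 17. HB_4(17) = 4^2 + 1. Bump = 26. G_1 = 25.
G_1 = 25. HB_5(25) = 5^2. Bump = 36. G_2 = 35.
G_2 = 35. HB_6(35) = 5·6 + 5. Bump = 40. G_3 = 39.

44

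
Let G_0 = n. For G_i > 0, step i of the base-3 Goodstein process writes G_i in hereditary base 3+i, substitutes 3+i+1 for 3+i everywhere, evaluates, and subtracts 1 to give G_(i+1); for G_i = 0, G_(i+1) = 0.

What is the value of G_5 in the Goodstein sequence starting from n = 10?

33

G_0 = 10. HB_3(10) = 3^2 + 1. Bump = 17. G_1 = 16.
G_1 = 16. HB_4(16) = 4^2. Bump = 25. G_2 = 24.
G_2 = 24. HB_5(24) = 4·5 + 4. Bump = 28. G_3 = 27.
G_3 = 27. HB_6(27) = 4·6 + 3. Bump = 31. G_4 = 30.
G_4 = 30. HB_7(30) = 4·7 + 2. Bump = 34. G_5 = 33.
G_5 = 33. HB_8(33) = 4·8 + 1. Bump = 37. G_6 = 36.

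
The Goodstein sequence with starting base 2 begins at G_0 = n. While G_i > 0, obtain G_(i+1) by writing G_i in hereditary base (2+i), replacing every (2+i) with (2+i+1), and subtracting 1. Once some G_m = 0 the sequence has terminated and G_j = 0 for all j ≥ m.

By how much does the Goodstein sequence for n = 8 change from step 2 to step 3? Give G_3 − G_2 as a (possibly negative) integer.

G_0=8  [base 2] 2^(2 + 1)  →[2↦3]→  3^(3 + 1) = 81  −1 ⇒ G_1=80
G_1=80  [base 3] 2·3^3 + 2·3^2 + 2·3 + 2  →[3↦4]→  2·4^4 + 2·4^2 + 2·4 + 2 = 554  −1 ⇒ G_2=553
G_2=553  [base 4] 2·4^4 + 2·4^2 + 2·4 + 1  →[4↦5]→  2·5^5 + 2·5^2 + 2·5 + 1 = 6311  −1 ⇒ G_3=6310

5757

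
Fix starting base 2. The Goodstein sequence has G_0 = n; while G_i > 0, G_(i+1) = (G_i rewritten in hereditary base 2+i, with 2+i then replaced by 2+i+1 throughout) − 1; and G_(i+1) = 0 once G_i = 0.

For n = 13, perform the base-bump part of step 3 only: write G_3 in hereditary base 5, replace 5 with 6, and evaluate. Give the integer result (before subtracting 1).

280712

i=0: 13 = 2^(2 + 1) + 2^2 + 1 (b=2); 2→3: 3^(3 + 1) + 3^3 + 1 = 109; 109−1 = 108
i=1: 108 = 3^(3 + 1) + 3^3 (b=3); 3→4: 4^(4 + 1) + 4^4 = 1280; 1280−1 = 1279
i=2: 1279 = 4^(4 + 1) + 3·4^3 + 3·4^2 + 3·4 + 3 (b=4); 4→5: 5^(5 + 1) + 3·5^3 + 3·5^2 + 3·5 + 3 = 16093; 16093−1 = 16092
i=3: 16092 = 5^(5 + 1) + 3·5^3 + 3·5^2 + 3·5 + 2 (b=5); 5→6: 6^(6 + 1) + 3·6^3 + 3·6^2 + 3·6 + 2 = 280712; 280712−1 = 280711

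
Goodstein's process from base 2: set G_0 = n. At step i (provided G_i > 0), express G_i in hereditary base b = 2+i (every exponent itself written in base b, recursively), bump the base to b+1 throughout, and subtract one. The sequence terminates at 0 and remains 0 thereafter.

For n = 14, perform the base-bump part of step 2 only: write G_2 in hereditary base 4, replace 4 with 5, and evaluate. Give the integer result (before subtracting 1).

18751

G_0 = 14. HB_2(14) = 2^(2 + 1) + 2^2 + 2. Bump = 111. G_1 = 110.
G_1 = 110. HB_3(110) = 3^(3 + 1) + 3^3 + 2. Bump = 1282. G_2 = 1281.
G_2 = 1281. HB_4(1281) = 4^(4 + 1) + 4^4 + 1. Bump = 18751. G_3 = 18750.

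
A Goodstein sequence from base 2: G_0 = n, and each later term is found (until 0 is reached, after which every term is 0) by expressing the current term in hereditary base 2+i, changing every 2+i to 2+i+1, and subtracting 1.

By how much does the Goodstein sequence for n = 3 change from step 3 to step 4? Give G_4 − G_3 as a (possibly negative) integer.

3 —HB2→ 2 + 1 —bump→ 3 + 1 = 4 —(−1)→ 3
3 —HB3→ 3 —bump→ 4 = 4 —(−1)→ 3
3 —HB4→ 3 —bump→ 3 = 3 —(−1)→ 2
2 —HB5→ 2 —bump→ 2 = 2 —(−1)→ 1

-1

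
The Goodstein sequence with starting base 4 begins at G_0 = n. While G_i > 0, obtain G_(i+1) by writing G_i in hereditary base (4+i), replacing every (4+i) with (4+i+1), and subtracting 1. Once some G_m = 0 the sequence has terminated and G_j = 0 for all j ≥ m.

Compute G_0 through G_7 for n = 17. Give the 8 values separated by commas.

base 4: 17 = 4^2 + 1; at 5: 5^2 + 1 = 26; next = 25
base 5: 25 = 5^2; at 6: 6^2 = 36; next = 35
base 6: 35 = 5·6 + 5; at 7: 5·7 + 5 = 40; next = 39
base 7: 39 = 5·7 + 4; at 8: 5·8 + 4 = 44; next = 43
base 8: 43 = 5·8 + 3; at 9: 5·9 + 3 = 48; next = 47
base 9: 47 = 5·9 + 2; at 10: 5·10 + 2 = 52; next = 51
base 10: 51 = 5·10 + 1; at 11: 5·11 + 1 = 56; next = 55

17, 25, 35, 39, 43, 47, 51, 55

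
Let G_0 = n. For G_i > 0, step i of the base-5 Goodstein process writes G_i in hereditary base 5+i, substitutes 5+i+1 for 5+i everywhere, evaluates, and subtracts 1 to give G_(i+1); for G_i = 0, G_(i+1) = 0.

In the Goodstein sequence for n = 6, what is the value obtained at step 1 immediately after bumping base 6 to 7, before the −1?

7

(0) 6|_5 = 5 + 1 ↦ 6 + 1|_6 = 7 ⇒ 6
(1) 6|_6 = 6 ↦ 7|_7 = 7 ⇒ 6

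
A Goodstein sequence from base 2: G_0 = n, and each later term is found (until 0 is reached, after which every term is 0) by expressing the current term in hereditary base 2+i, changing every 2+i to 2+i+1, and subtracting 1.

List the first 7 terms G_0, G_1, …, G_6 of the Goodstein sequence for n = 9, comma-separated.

9 —HB2→ 2^(2 + 1) + 1 —bump→ 3^(3 + 1) + 1 = 82 —(−1)→ 81
81 —HB3→ 3^(3 + 1) —bump→ 4^(4 + 1) = 1024 —(−1)→ 1023
1023 —HB4→ 3·4^4 + 3·4^3 + 3·4^2 + 3·4 + 3 —bump→ 3·5^5 + 3·5^3 + 3·5^2 + 3·5 + 3 = 9843 —(−1)→ 9842
9842 —HB5→ 3·5^5 + 3·5^3 + 3·5^2 + 3·5 + 2 —bump→ 3·6^6 + 3·6^3 + 3·6^2 + 3·6 + 2 = 140744 —(−1)→ 140743
140743 —HB6→ 3·6^6 + 3·6^3 + 3·6^2 + 3·6 + 1 —bump→ 3·7^7 + 3·7^3 + 3·7^2 + 3·7 + 1 = 2471827 —(−1)→ 2471826
2471826 —HB7→ 3·7^7 + 3·7^3 + 3·7^2 + 3·7 —bump→ 3·8^8 + 3·8^3 + 3·8^2 + 3·8 = 50333400 —(−1)→ 50333399

9, 81, 1023, 9842, 140743, 2471826, 50333399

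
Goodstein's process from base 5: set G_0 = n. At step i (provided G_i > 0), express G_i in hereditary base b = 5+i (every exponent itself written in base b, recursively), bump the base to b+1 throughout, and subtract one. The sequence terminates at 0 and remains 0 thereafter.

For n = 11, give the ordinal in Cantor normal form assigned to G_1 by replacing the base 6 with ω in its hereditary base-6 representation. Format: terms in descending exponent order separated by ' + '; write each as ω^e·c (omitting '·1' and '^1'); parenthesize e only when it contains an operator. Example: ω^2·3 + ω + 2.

ω·2

base 5: 11 = 2·5 + 1; at 6: 2·6 + 1 = 13; next = 12
base 6: 12 = 2·6; at 7: 2·7 = 14; next = 13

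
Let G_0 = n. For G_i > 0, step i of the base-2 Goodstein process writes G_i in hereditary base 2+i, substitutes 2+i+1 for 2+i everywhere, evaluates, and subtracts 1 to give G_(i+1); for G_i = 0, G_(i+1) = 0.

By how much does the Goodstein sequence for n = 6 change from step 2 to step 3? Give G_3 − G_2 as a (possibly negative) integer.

i=0: 6 = 2^2 + 2 (b=2); 2→3: 3^3 + 3 = 30; 30−1 = 29
i=1: 29 = 3^3 + 2 (b=3); 3→4: 4^4 + 2 = 258; 258−1 = 257
i=2: 257 = 4^4 + 1 (b=4); 4→5: 5^5 + 1 = 3126; 3126−1 = 3125

2868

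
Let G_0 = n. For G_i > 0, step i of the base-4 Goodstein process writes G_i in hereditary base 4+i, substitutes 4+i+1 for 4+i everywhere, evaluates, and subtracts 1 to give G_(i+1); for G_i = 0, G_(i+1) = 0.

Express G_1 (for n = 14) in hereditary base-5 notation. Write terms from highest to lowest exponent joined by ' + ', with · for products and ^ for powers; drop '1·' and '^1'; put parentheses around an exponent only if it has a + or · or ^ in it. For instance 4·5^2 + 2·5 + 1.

(0) 14|_4 = 3·4 + 2 ↦ 3·5 + 2|_5 = 17 ⇒ 16
(1) 16|_5 = 3·5 + 1 ↦ 3·6 + 1|_6 = 19 ⇒ 18

3·5 + 1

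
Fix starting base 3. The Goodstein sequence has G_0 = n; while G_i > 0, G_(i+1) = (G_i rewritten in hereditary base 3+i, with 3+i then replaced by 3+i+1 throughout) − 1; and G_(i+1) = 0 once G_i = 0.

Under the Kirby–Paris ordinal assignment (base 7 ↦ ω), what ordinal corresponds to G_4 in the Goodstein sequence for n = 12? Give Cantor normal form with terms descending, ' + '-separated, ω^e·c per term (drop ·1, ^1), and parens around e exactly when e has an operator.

ω^2

base 3: 12 = 3^2 + 3; at 4: 4^2 + 4 = 20; next = 19
base 4: 19 = 4^2 + 3; at 5: 5^2 + 3 = 28; next = 27
base 5: 27 = 5^2 + 2; at 6: 6^2 + 2 = 38; next = 37
base 6: 37 = 6^2 + 1; at 7: 7^2 + 1 = 50; next = 49
base 7: 49 = 7^2; at 8: 8^2 = 64; next = 63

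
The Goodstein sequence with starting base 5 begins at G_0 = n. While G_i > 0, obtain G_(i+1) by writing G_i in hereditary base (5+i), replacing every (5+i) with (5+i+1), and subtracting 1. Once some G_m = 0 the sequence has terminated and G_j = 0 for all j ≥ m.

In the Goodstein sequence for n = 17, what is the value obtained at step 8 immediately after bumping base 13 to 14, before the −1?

30

(0) 17|_5 = 3·5 + 2 ↦ 3·6 + 2|_6 = 20 ⇒ 19
(1) 19|_6 = 3·6 + 1 ↦ 3·7 + 1|_7 = 22 ⇒ 21
(2) 21|_7 = 3·7 ↦ 3·8|_8 = 24 ⇒ 23
(3) 23|_8 = 2·8 + 7 ↦ 2·9 + 7|_9 = 25 ⇒ 24
(4) 24|_9 = 2·9 + 6 ↦ 2·10 + 6|_10 = 26 ⇒ 25
(5) 25|_10 = 2·10 + 5 ↦ 2·11 + 5|_11 = 27 ⇒ 26
(6) 26|_11 = 2·11 + 4 ↦ 2·12 + 4|_12 = 28 ⇒ 27
(7) 27|_12 = 2·12 + 3 ↦ 2·13 + 3|_13 = 29 ⇒ 28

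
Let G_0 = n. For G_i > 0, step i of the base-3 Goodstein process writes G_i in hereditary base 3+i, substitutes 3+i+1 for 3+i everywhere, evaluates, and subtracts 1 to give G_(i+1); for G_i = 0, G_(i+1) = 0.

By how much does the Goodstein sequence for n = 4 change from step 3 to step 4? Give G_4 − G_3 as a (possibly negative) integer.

-1

i=0: 4 = 3 + 1 (b=3); 3→4: 4 + 1 = 5; 5−1 = 4
i=1: 4 = 4 (b=4); 4→5: 5 = 5; 5−1 = 4
i=2: 4 = 4 (b=5); 5→6: 4 = 4; 4−1 = 3
i=3: 3 = 3 (b=6); 6→7: 3 = 3; 3−1 = 2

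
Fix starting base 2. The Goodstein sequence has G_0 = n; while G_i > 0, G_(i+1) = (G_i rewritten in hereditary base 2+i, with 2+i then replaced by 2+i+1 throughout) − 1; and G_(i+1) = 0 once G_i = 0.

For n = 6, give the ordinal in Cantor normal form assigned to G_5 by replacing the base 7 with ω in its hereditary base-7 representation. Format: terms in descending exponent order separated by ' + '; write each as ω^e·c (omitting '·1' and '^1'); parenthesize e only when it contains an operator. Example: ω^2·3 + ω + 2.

6 —HB2→ 2^2 + 2 —bump→ 3^3 + 3 = 30 —(−1)→ 29
29 —HB3→ 3^3 + 2 —bump→ 4^4 + 2 = 258 —(−1)→ 257
257 —HB4→ 4^4 + 1 —bump→ 5^5 + 1 = 3126 —(−1)→ 3125
3125 —HB5→ 5^5 —bump→ 6^6 = 46656 —(−1)→ 46655
46655 —HB6→ 5·6^5 + 5·6^4 + 5·6^3 + 5·6^2 + 5·6 + 5 —bump→ 5·7^5 + 5·7^4 + 5·7^3 + 5·7^2 + 5·7 + 5 = 98040 —(−1)→ 98039
98039 —HB7→ 5·7^5 + 5·7^4 + 5·7^3 + 5·7^2 + 5·7 + 4 —bump→ 5·8^5 + 5·8^4 + 5·8^3 + 5·8^2 + 5·8 + 4 = 187244 —(−1)→ 187243

ω^5·5 + ω^4·5 + ω^3·5 + ω^2·5 + ω·5 + 4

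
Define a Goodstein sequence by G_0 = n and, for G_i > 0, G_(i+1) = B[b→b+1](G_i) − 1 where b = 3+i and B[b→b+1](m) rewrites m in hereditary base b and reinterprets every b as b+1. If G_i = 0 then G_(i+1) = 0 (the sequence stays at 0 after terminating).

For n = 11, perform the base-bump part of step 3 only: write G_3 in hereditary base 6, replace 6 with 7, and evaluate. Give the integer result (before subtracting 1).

G_0 = 11. HB_3(11) = 3^2 + 2. Bump = 18. G_1 = 17.
G_1 = 17. HB_4(17) = 4^2 + 1. Bump = 26. G_2 = 25.
G_2 = 25. HB_5(25) = 5^2. Bump = 36. G_3 = 35.
G_3 = 35. HB_6(35) = 5·6 + 5. Bump = 40. G_4 = 39.

40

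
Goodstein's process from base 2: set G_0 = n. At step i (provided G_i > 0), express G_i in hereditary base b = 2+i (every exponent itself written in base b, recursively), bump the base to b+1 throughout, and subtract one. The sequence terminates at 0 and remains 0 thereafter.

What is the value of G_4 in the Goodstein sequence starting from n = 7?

(0) 7|_2 = 2^2 + 2 + 1 ↦ 3^3 + 3 + 1|_3 = 31 ⇒ 30
(1) 30|_3 = 3^3 + 3 ↦ 4^4 + 4|_4 = 260 ⇒ 259
(2) 259|_4 = 4^4 + 3 ↦ 5^5 + 3|_5 = 3128 ⇒ 3127
(3) 3127|_5 = 5^5 + 2 ↦ 6^6 + 2|_6 = 46658 ⇒ 46657

46657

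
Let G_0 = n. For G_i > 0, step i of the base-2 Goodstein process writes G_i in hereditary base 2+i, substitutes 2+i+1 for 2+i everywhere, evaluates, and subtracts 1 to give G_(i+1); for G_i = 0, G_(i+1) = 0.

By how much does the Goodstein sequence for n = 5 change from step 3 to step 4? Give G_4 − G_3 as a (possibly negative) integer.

base 2: 5 = 2^2 + 1; at 3: 3^3 + 1 = 28; next = 27
base 3: 27 = 3^3; at 4: 4^4 = 256; next = 255
base 4: 255 = 3·4^3 + 3·4^2 + 3·4 + 3; at 5: 3·5^3 + 3·5^2 + 3·5 + 3 = 468; next = 467
base 5: 467 = 3·5^3 + 3·5^2 + 3·5 + 2; at 6: 3·6^3 + 3·6^2 + 3·6 + 2 = 776; next = 775

308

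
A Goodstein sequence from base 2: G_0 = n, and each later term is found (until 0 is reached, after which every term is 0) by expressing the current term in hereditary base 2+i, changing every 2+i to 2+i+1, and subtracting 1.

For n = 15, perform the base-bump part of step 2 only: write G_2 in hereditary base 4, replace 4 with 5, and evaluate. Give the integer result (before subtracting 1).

18753

step 0: 15 = 2^(2 + 1) + 2^2 + 2 + 1; sub 3 for 2: 3^(3 + 1) + 3^3 + 3 + 1; = 112; G_1 = 112−1 = 111
step 1: 111 = 3^(3 + 1) + 3^3 + 3; sub 4 for 3: 4^(4 + 1) + 4^4 + 4; = 1284; G_2 = 1284−1 = 1283
step 2: 1283 = 4^(4 + 1) + 4^4 + 3; sub 5 for 4: 5^(5 + 1) + 5^5 + 3; = 18753; G_3 = 18753−1 = 18752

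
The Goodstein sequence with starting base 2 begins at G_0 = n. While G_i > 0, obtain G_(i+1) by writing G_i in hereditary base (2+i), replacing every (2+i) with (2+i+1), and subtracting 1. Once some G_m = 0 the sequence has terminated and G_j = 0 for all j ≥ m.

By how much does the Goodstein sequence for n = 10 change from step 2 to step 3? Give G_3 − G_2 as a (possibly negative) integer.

G_0 = 10. HB_2(10) = 2^(2 + 1) + 2. Bump = 84. G_1 = 83.
G_1 = 83. HB_3(83) = 3^(3 + 1) + 2. Bump = 1026. G_2 = 1025.
G_2 = 1025. HB_4(1025) = 4^(4 + 1) + 1. Bump = 15626. G_3 = 15625.

14600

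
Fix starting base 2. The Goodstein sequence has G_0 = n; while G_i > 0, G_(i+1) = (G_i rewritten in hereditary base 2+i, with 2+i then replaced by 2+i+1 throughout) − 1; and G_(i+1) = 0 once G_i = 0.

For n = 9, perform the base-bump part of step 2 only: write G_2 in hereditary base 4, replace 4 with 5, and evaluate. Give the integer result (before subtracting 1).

base 2: 9 = 2^(2 + 1) + 1; at 3: 3^(3 + 1) + 1 = 82; next = 81
base 3: 81 = 3^(3 + 1); at 4: 4^(4 + 1) = 1024; next = 1023

9843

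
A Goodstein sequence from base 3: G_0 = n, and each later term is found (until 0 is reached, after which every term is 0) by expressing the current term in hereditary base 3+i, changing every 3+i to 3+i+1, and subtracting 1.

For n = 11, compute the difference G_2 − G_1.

(0) 11|_3 = 3^2 + 2 ↦ 4^2 + 2|_4 = 18 ⇒ 17
(1) 17|_4 = 4^2 + 1 ↦ 5^2 + 1|_5 = 26 ⇒ 25

8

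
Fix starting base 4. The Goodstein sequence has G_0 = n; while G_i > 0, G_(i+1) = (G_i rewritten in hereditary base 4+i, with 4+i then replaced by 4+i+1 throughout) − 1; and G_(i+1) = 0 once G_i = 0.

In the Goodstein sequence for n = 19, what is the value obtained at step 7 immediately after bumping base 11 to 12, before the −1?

88

(0) 19|_4 = 4^2 + 3 ↦ 5^2 + 3|_5 = 28 ⇒ 27
(1) 27|_5 = 5^2 + 2 ↦ 6^2 + 2|_6 = 38 ⇒ 37
(2) 37|_6 = 6^2 + 1 ↦ 7^2 + 1|_7 = 50 ⇒ 49
(3) 49|_7 = 7^2 ↦ 8^2|_8 = 64 ⇒ 63
(4) 63|_8 = 7·8 + 7 ↦ 7·9 + 7|_9 = 70 ⇒ 69
(5) 69|_9 = 7·9 + 6 ↦ 7·10 + 6|_10 = 76 ⇒ 75
(6) 75|_10 = 7·10 + 5 ↦ 7·11 + 5|_11 = 82 ⇒ 81
(7) 81|_11 = 7·11 + 4 ↦ 7·12 + 4|_12 = 88 ⇒ 87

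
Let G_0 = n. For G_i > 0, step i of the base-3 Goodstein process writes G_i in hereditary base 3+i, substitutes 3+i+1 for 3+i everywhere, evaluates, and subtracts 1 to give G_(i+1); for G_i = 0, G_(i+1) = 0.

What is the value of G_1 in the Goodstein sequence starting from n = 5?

5

i=0: 5 = 3 + 2 (b=3); 3→4: 4 + 2 = 6; 6−1 = 5
i=1: 5 = 4 + 1 (b=4); 4→5: 5 + 1 = 6; 6−1 = 5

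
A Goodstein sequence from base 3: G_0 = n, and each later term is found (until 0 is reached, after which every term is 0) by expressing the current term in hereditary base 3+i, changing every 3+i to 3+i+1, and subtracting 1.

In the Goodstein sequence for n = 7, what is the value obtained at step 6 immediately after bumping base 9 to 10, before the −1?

10

7 —HB3→ 2·3 + 1 —bump→ 2·4 + 1 = 9 —(−1)→ 8
8 —HB4→ 2·4 —bump→ 2·5 = 10 —(−1)→ 9
9 —HB5→ 5 + 4 —bump→ 6 + 4 = 10 —(−1)→ 9
9 —HB6→ 6 + 3 —bump→ 7 + 3 = 10 —(−1)→ 9
9 —HB7→ 7 + 2 —bump→ 8 + 2 = 10 —(−1)→ 9
9 —HB8→ 8 + 1 —bump→ 9 + 1 = 10 —(−1)→ 9
9 —HB9→ 9 —bump→ 10 = 10 —(−1)→ 9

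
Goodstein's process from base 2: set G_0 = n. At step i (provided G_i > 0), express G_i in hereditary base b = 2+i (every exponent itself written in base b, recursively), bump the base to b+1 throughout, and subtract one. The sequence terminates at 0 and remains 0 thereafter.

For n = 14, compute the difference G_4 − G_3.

step 0: 14 = 2^(2 + 1) + 2^2 + 2; sub 3 for 2: 3^(3 + 1) + 3^3 + 3; = 111; G_1 = 111−1 = 110
step 1: 110 = 3^(3 + 1) + 3^3 + 2; sub 4 for 3: 4^(4 + 1) + 4^4 + 2; = 1282; G_2 = 1282−1 = 1281
step 2: 1281 = 4^(4 + 1) + 4^4 + 1; sub 5 for 4: 5^(5 + 1) + 5^5 + 1; = 18751; G_3 = 18751−1 = 18750
step 3: 18750 = 5^(5 + 1) + 5^5; sub 6 for 5: 6^(6 + 1) + 6^6; = 326592; G_4 = 326592−1 = 326591

307841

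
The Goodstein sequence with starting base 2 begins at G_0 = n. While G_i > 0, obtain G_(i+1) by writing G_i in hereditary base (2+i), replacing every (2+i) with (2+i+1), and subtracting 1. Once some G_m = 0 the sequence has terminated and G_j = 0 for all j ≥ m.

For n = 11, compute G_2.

(0) 11|_2 = 2^(2 + 1) + 2 + 1 ↦ 3^(3 + 1) + 3 + 1|_3 = 85 ⇒ 84
(1) 84|_3 = 3^(3 + 1) + 3 ↦ 4^(4 + 1) + 4|_4 = 1028 ⇒ 1027
(2) 1027|_4 = 4^(4 + 1) + 3 ↦ 5^(5 + 1) + 3|_5 = 15628 ⇒ 15627

1027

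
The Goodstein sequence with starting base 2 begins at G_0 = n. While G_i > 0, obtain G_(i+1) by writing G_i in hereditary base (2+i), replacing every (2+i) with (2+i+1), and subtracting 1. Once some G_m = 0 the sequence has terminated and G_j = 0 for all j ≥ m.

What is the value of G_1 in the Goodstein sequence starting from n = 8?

(0) 8|_2 = 2^(2 + 1) ↦ 3^(3 + 1)|_3 = 81 ⇒ 80
(1) 80|_3 = 2·3^3 + 2·3^2 + 2·3 + 2 ↦ 2·4^4 + 2·4^2 + 2·4 + 2|_4 = 554 ⇒ 553

80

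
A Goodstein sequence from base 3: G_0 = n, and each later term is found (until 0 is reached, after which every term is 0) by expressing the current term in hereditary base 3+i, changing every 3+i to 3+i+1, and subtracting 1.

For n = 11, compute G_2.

step 0: 11 = 3^2 + 2; sub 4 for 3: 4^2 + 2; = 18; G_1 = 18−1 = 17
step 1: 17 = 4^2 + 1; sub 5 for 4: 5^2 + 1; = 26; G_2 = 26−1 = 25

25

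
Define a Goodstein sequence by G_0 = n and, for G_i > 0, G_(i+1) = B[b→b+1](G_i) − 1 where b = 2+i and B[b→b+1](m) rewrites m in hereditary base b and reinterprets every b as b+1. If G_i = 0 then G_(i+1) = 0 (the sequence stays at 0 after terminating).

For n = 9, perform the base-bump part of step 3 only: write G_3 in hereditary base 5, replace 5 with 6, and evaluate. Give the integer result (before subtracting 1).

step 0: 9 = 2^(2 + 1) + 1; sub 3 for 2: 3^(3 + 1) + 1; = 82; G_1 = 82−1 = 81
step 1: 81 = 3^(3 + 1); sub 4 for 3: 4^(4 + 1); = 1024; G_2 = 1024−1 = 1023
step 2: 1023 = 3·4^4 + 3·4^3 + 3·4^2 + 3·4 + 3; sub 5 for 4: 3·5^5 + 3·5^3 + 3·5^2 + 3·5 + 3; = 9843; G_3 = 9843−1 = 9842

140744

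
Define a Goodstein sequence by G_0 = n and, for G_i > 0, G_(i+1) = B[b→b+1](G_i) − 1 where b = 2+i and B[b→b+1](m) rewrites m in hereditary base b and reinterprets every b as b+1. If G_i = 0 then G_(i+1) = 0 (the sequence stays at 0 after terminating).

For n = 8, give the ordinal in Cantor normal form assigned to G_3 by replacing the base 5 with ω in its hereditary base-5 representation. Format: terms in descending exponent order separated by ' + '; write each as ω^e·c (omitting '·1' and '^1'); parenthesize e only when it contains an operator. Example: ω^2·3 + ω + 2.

ω^ω·2 + ω^2·2 + ω·2

base 2: 8 = 2^(2 + 1); at 3: 3^(3 + 1) = 81; next = 80
base 3: 80 = 2·3^3 + 2·3^2 + 2·3 + 2; at 4: 2·4^4 + 2·4^2 + 2·4 + 2 = 554; next = 553
base 4: 553 = 2·4^4 + 2·4^2 + 2·4 + 1; at 5: 2·5^5 + 2·5^2 + 2·5 + 1 = 6311; next = 6310
base 5: 6310 = 2·5^5 + 2·5^2 + 2·5; at 6: 2·6^6 + 2·6^2 + 2·6 = 93396; next = 93395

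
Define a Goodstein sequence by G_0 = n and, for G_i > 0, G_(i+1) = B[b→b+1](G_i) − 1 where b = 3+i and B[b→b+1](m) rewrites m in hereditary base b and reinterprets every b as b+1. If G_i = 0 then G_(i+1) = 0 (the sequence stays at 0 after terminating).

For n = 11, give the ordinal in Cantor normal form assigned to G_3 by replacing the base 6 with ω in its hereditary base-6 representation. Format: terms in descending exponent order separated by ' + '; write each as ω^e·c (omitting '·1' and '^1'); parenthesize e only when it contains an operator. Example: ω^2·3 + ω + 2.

i=0: 11 = 3^2 + 2 (b=3); 3→4: 4^2 + 2 = 18; 18−1 = 17
i=1: 17 = 4^2 + 1 (b=4); 4→5: 5^2 + 1 = 26; 26−1 = 25
i=2: 25 = 5^2 (b=5); 5→6: 6^2 = 36; 36−1 = 35
i=3: 35 = 5·6 + 5 (b=6); 6→7: 5·7 + 5 = 40; 40−1 = 39

ω·5 + 5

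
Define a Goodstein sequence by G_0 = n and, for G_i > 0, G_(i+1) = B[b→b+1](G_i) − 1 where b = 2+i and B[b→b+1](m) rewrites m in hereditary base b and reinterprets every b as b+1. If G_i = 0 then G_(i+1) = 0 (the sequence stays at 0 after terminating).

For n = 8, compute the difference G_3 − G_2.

G_0=8  [base 2] 2^(2 + 1)  →[2↦3]→  3^(3 + 1) = 81  −1 ⇒ G_1=80
G_1=80  [base 3] 2·3^3 + 2·3^2 + 2·3 + 2  →[3↦4]→  2·4^4 + 2·4^2 + 2·4 + 2 = 554  −1 ⇒ G_2=553
G_2=553  [base 4] 2·4^4 + 2·4^2 + 2·4 + 1  →[4↦5]→  2·5^5 + 2·5^2 + 2·5 + 1 = 6311  −1 ⇒ G_3=6310

5757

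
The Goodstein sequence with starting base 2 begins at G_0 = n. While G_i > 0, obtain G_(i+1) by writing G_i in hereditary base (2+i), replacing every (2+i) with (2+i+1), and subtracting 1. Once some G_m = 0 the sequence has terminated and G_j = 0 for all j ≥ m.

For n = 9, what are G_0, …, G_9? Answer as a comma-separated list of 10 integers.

9 —HB2→ 2^(2 + 1) + 1 —bump→ 3^(3 + 1) + 1 = 82 —(−1)→ 81
81 —HB3→ 3^(3 + 1) —bump→ 4^(4 + 1) = 1024 —(−1)→ 1023
1023 —HB4→ 3·4^4 + 3·4^3 + 3·4^2 + 3·4 + 3 —bump→ 3·5^5 + 3·5^3 + 3·5^2 + 3·5 + 3 = 9843 —(−1)→ 9842
9842 —HB5→ 3·5^5 + 3·5^3 + 3·5^2 + 3·5 + 2 —bump→ 3·6^6 + 3·6^3 + 3·6^2 + 3·6 + 2 = 140744 —(−1)→ 140743
140743 —HB6→ 3·6^6 + 3·6^3 + 3·6^2 + 3·6 + 1 —bump→ 3·7^7 + 3·7^3 + 3·7^2 + 3·7 + 1 = 2471827 —(−1)→ 2471826
2471826 —HB7→ 3·7^7 + 3·7^3 + 3·7^2 + 3·7 —bump→ 3·8^8 + 3·8^3 + 3·8^2 + 3·8 = 50333400 —(−1)→ 50333399
50333399 —HB8→ 3·8^8 + 3·8^3 + 3·8^2 + 2·8 + 7 —bump→ 3·9^9 + 3·9^3 + 3·9^2 + 2·9 + 7 = 1162263922 —(−1)→ 1162263921
1162263921 —HB9→ 3·9^9 + 3·9^3 + 3·9^2 + 2·9 + 6 —bump→ 3·10^10 + 3·10^3 + 3·10^2 + 2·10 + 6 = 30000003326 —(−1)→ 30000003325
30000003325 —HB10→ 3·10^10 + 3·10^3 + 3·10^2 + 2·10 + 5 —bump→ 3·11^11 + 3·11^3 + 3·11^2 + 2·11 + 5 = 855935016216 —(−1)→ 855935016215

9, 81, 1023, 9842, 140743, 2471826, 50333399, 1162263921, 30000003325, 855935016215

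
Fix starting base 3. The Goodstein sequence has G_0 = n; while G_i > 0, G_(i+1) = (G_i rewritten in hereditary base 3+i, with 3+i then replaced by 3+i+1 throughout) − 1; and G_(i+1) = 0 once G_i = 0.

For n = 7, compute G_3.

(0) 7|_3 = 2·3 + 1 ↦ 2·4 + 1|_4 = 9 ⇒ 8
(1) 8|_4 = 2·4 ↦ 2·5|_5 = 10 ⇒ 9
(2) 9|_5 = 5 + 4 ↦ 6 + 4|_6 = 10 ⇒ 9
(3) 9|_6 = 6 + 3 ↦ 7 + 3|_7 = 10 ⇒ 9

9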